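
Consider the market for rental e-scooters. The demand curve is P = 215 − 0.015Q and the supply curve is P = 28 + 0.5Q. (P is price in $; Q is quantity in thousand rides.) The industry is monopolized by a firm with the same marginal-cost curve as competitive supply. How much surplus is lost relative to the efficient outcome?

$27.19 thousand

Competitive equilibrium: 215 − 0.015Q = 28 + 0.5Q → Q* = 363.1068, P* = 209.5534.
Marginal revenue: MR = 215 − 0.03Q. Set MR = MC: 215 − 0.03Q = 28 + 0.5Q → Q_m = 352.8302.
Price P_m = 215 − 0.015·352.8302 = 209.7075; MC(Q_m) = 28 + 0.5·352.8302 = 204.4151.
Competitive Q* = 363.1068, so ΔQ = 10.2766; wedge = 209.7075 − 204.4151 = 5.2924.
DWL = ½ × 10.2766 × 5.2924 = $27.19 thousand.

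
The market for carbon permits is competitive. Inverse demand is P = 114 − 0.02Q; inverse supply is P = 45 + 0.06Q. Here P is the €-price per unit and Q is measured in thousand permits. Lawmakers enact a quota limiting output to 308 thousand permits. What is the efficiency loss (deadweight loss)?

Competitive equilibrium: 114 − 0.02Q = 45 + 0.06Q → Q* = 862.5, P* = 96.75.
At Q = 308: demand price = 114 − 0.02·308 = 107.84; supply price = 45 + 0.06·308 = 63.48.
ΔQ = 862.5 − 308 = 554.5; wedge = 107.84 − 63.48 = 44.36.
Welfare loss = ½ × 554.5 × 44.36 = €12298.81 thousand.

€12298.81 thousand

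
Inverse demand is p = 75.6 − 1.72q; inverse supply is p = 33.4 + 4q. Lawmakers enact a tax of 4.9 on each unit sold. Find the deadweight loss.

2.10

Competitive equilibrium: 75.6 − 1.72q = 33.4 + 4q → q* = 7.3776, p* = 62.9105.
With the tax, the buyer price exceeds the seller price by 4.9: (75.6 − 1.72q) − (33.4 + 4q) = 4.9 → q' = 6.521.
Δq = 7.3776 − 6.521 = 0.8566; the wedge equals the tax, 4.9.
Deadweight loss = ½ × 0.8566 × 4.9 = 2.10.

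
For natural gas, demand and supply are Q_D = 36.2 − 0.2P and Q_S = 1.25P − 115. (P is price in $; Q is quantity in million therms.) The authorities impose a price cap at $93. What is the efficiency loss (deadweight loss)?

$576.13 million

In inverse form: demand P = 181 − 5Q, supply P = 92 + 0.8Q.
Competitive equilibrium: 181 − 5Q = 92 + 0.8Q → Q* = 15.34483, P* = 104.27586.
At the ceiling P = 93, quantity supplied = (93 − 92)/0.8 = 1.25.
Willingness to pay at Q' = 1.25: 181 − 5·1.25 = 174.75.
ΔQ = 15.34483 − 1.25 = 14.09483; wedge = 174.75 − 93 = 81.75.
The triangle = ½ × 14.09483 × 81.75 = $576.13 million.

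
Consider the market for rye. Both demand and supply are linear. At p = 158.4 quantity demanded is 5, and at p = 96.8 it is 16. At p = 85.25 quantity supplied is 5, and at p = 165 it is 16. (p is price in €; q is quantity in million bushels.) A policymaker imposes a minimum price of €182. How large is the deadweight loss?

€630.59 million

Demand slope = (96.8 − 158.4)/(16 − 5) = −5.6, so p = 186.4 − 5.6q.
Supply slope = (165 − 85.25)/(16 − 5) = 7.25, so p = 49 + 7.25q.
Competitive equilibrium: 186.4 − 5.6q = 49 + 7.25q → q* = 10.6926, p* = 126.5214.
At the floor p = 182, quantity demanded = (186.4 − 182)/5.6 = 0.7857.
Sellers' marginal cost at q' = 0.7857: 49 + 7.25·0.7857 = 54.6963.
Δq = 10.6926 − 0.7857 = 9.9069; wedge = 182 − 54.6963 = 127.3037.
Deadweight loss = ½ × 9.9069 × 127.3037 = €630.59 million.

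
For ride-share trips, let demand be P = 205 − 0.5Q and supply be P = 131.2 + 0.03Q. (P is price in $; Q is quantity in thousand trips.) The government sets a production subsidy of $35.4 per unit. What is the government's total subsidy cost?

$7293.74 thousand

Competitive equilibrium: 205 − 0.5Q = 131.2 + 0.03Q → Q* = 139.24528, P* = 135.37736.
The subsidy lowers effective supply by 35.4: P = 95.8 + 0.03Q.
New quantity: 205 − 0.5Q = 95.8 + 0.03Q → Q' = 206.03774.
Total subsidy cost = 35.4 × 206.03774 = $7293.74 thousand.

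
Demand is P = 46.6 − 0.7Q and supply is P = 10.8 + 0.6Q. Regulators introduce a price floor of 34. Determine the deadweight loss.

Competitive equilibrium: 46.6 − 0.7Q = 10.8 + 0.6Q → Q* = 27.5385, P* = 27.3231.
At the floor P = 34, quantity demanded = (46.6 − 34)/0.7 = 18.
Sellers' marginal cost at Q' = 18: 10.8 + 0.6·18 = 21.6.
ΔQ = 27.5385 − 18 = 9.5385; wedge = 34 − 21.6 = 12.4.
The triangle = ½ × 9.5385 × 12.4 = 59.14.

59.14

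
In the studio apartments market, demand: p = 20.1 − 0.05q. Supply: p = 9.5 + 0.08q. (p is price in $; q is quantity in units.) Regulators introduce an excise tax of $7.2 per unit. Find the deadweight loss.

$199.38

Competitive equilibrium: 20.1 − 0.05q = 9.5 + 0.08q → q* = 81.5385, p* = 16.0231.
With the tax, the buyer price exceeds the seller price by 7.2: (20.1 − 0.05q) − (9.5 + 0.08q) = 7.2 → q' = 26.1538.
Δq = 81.5385 − 26.1538 = 55.3847; the wedge equals the tax, 7.2.
Deadweight loss = ½ × 55.3847 × 7.2 = $199.38.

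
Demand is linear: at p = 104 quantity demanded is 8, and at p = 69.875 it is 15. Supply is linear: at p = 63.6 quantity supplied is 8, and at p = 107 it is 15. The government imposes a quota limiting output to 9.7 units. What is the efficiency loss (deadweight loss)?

Demand slope = (69.875 − 104)/(15 − 8) = −4.875, so p = 143 − 4.875q.
Supply slope = (107 − 63.6)/(15 − 8) = 6.2, so p = 14 + 6.2q.
Competitive equilibrium: 143 − 4.875q = 14 + 6.2q → q* = 11.6479, p* = 86.2167.
At q = 9.7: demand price = 143 − 4.875·9.7 = 95.7125; supply price = 14 + 6.2·9.7 = 74.14.
Δq = 11.6479 − 9.7 = 1.9479; wedge = 95.7125 − 74.14 = 21.5725.
DWL = ½ × 1.9479 × 21.5725 = 21.01.

21.01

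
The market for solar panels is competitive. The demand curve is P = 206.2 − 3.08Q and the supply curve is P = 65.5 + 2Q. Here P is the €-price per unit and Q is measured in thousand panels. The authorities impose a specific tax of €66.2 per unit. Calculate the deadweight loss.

Competitive equilibrium: 206.2 − 3.08Q = 65.5 + 2Q → Q* = 27.6969, P* = 120.8937.
With the tax, the buyer price exceeds the seller price by 66.2: (206.2 − 3.08Q) − (65.5 + 2Q) = 66.2 → Q' = 14.6654.
ΔQ = 27.6969 − 14.6654 = 13.0315; the wedge equals the tax, 66.2.
DWL = ½ × 13.0315 × 66.2 = €431.34 thousand.

€431.34 thousand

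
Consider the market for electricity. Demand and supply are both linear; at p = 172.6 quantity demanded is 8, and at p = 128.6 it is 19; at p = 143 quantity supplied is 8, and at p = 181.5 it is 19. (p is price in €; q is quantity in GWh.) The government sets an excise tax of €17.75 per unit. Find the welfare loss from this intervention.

Demand slope = (128.6 − 172.6)/(19 − 8) = −4, so p = 204.6 − 4q.
Supply slope = (181.5 − 143)/(19 − 8) = 3.5, so p = 115 + 3.5q.
Competitive equilibrium: 204.6 − 4q = 115 + 3.5q → q* = 11.9467, p* = 156.8133.
With the tax, the buyer price exceeds the seller price by 17.75: (204.6 − 4q) − (115 + 3.5q) = 17.75 → q' = 9.58.
Δq = 11.9467 − 9.58 = 2.3667; the wedge equals the tax, 17.75.
The triangle = ½ × 2.3667 × 17.75 = €21.

€21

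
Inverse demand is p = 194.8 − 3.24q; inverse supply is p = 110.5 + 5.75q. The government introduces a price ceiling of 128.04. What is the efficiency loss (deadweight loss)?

179.92

Competitive equilibrium: 194.8 − 3.24q = 110.5 + 5.75q → q* = 9.3771, p* = 164.4182.
At the ceiling p = 128.04, quantity supplied = (128.04 − 110.5)/5.75 = 3.0504.
Willingness to pay at q' = 3.0504: 194.8 − 3.24·3.0504 = 184.9167.
Δq = 9.3771 − 3.0504 = 6.3267; wedge = 184.9167 − 128.04 = 56.8767.
The triangle = ½ × 6.3267 × 56.8767 = 179.92.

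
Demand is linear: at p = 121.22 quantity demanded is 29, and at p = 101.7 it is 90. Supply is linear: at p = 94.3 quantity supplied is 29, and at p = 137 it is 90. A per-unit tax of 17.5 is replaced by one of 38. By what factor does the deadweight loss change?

Demand slope = (101.7 − 121.22)/(90 − 29) = −0.32, so p = 130.5 − 0.32q.
Supply slope = (137 − 94.3)/(90 − 29) = 0.7, so p = 74 + 0.7q.
Competitive equilibrium: 130.5 − 0.32q = 74 + 0.7q → q* = 55.3922, p* = 112.7745.
For a per-unit tax t: Δq = t/1.02, so DWL = ½·t·(t/1.02) = t²/2.04.
At t = 17.5: DWL = 150.123. At t = 38: DWL = 707.843.
Ratio = (38/17.5)² = 4.715.

4.715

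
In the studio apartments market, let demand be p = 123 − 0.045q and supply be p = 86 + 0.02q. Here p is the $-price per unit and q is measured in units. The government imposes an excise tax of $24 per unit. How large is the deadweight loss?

Competitive equilibrium: 123 − 0.045q = 86 + 0.02q → q* = 569.2308, p* = 97.3846.
With the tax, the buyer price exceeds the seller price by 24: (123 − 0.045q) − (86 + 0.02q) = 24 → q' = 200.
Δq = 569.2308 − 200 = 369.2308; the wedge equals the tax, 24.
DWL = ½ × 369.2308 × 24 = $4430.77.

$4430.77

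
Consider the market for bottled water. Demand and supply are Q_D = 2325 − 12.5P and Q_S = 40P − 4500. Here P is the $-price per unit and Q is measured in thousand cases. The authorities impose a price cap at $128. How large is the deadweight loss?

In inverse form: demand P = 186 − 0.08Q, supply P = 112.5 + 0.025Q.
Competitive equilibrium: 186 − 0.08Q = 112.5 + 0.025Q → Q* = 700, P* = 130.
At the ceiling P = 128, quantity supplied = (128 − 112.5)/0.025 = 620.
Willingness to pay at Q' = 620: 186 − 0.08·620 = 136.4.
ΔQ = 700 − 620 = 80; wedge = 136.4 − 128 = 8.4.
DWL = ½ × 80 × 8.4 = $336 thousand.

$336 thousand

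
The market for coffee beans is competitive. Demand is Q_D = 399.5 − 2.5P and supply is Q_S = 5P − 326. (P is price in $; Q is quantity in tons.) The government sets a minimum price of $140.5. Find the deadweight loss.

$3591.60

In inverse form: demand P = 159.8 − 0.4Q, supply P = 65.2 + 0.2Q.
Competitive equilibrium: 159.8 − 0.4Q = 65.2 + 0.2Q → Q* = 157.6667, P* = 96.7333.
At the floor P = 140.5, quantity demanded = (159.8 − 140.5)/0.4 = 48.25.
Sellers' marginal cost at Q' = 48.25: 65.2 + 0.2·48.25 = 74.85.
ΔQ = 157.6667 − 48.25 = 109.4167; wedge = 140.5 − 74.85 = 65.65.
Welfare loss = ½ × 109.4167 × 65.65 = $3591.60.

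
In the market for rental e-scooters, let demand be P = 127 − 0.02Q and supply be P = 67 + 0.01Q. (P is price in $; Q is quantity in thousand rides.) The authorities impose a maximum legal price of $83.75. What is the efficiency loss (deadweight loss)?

Competitive equilibrium: 127 − 0.02Q = 67 + 0.01Q → Q* = 2000, P* = 87.
At the ceiling P = 83.75, quantity supplied = (83.75 − 67)/0.01 = 1675.
Willingness to pay at Q' = 1675: 127 − 0.02·1675 = 93.5.
ΔQ = 2000 − 1675 = 325; wedge = 93.5 − 83.75 = 9.75.
The triangle = ½ × 325 × 9.75 = $1584.375 thousand.

$1584.375 thousand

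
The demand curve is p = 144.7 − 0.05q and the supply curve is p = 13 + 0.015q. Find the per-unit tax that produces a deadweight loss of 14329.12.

Competitive equilibrium: 144.7 − 0.05q = 13 + 0.015q → q* = 2026.1538, p* = 43.3923.
A tax t gives Δq = t/0.065 and wedge t, so DWL = t²/0.13.
t²/0.13 = 14329.12 → t² = 1862.7856 → t = 43.16.

43.16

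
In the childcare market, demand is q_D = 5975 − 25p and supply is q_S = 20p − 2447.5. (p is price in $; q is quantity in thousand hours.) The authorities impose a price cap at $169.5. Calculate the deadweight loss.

In inverse form: demand p = 239 − 0.04q, supply p = 122.375 + 0.05q.
Competitive equilibrium: 239 − 0.04q = 122.375 + 0.05q → q* = 1295.8333, p* = 187.1667.
At the ceiling p = 169.5, quantity supplied = (169.5 − 122.375)/0.05 = 942.5.
Willingness to pay at q' = 942.5: 239 − 0.04·942.5 = 201.3.
Δq = 1295.8333 − 942.5 = 353.3333; wedge = 201.3 − 169.5 = 31.8.
Deadweight loss = ½ × 353.3333 × 31.8 = $5618 thousand.

$5618 thousand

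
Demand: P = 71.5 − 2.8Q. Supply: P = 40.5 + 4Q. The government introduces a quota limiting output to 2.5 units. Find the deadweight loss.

14.41

Competitive equilibrium: 71.5 − 2.8Q = 40.5 + 4Q → Q* = 4.5588, P* = 58.7353.
At Q = 2.5: demand price = 71.5 − 2.8·2.5 = 64.5; supply price = 40.5 + 4·2.5 = 50.5.
ΔQ = 4.5588 − 2.5 = 2.0588; wedge = 64.5 − 50.5 = 14.
Deadweight loss = ½ × 2.0588 × 14 = 14.41.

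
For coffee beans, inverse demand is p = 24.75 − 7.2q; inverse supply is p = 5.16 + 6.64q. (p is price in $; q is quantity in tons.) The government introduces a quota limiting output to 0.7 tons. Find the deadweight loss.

Competitive equilibrium: 24.75 − 7.2q = 5.16 + 6.64q → q* = 1.4155, p* = 14.5587.
At q = 0.7: demand price = 24.75 − 7.2·0.7 = 19.71; supply price = 5.16 + 6.64·0.7 = 9.808.
Δq = 1.4155 − 0.7 = 0.7155; wedge = 19.71 − 9.808 = 9.902.
Deadweight loss = ½ × 0.7155 × 9.902 = $3.54.

$3.54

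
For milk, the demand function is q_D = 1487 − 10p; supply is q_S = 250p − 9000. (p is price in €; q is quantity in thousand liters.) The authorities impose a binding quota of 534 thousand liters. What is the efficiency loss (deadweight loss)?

€15710.21 thousand

In inverse form: demand p = 148.7 − 0.1q, supply p = 36 + 0.004q.
Competitive equilibrium: 148.7 − 0.1q = 36 + 0.004q → q* = 1083.65385, p* = 40.33462.
At q = 534: demand price = 148.7 − 0.1·534 = 95.3; supply price = 36 + 0.004·534 = 38.136.
Δq = 1083.65385 − 534 = 549.65385; wedge = 95.3 − 38.136 = 57.164.
DWL = ½ × 549.65385 × 57.164 = €15710.21 thousand.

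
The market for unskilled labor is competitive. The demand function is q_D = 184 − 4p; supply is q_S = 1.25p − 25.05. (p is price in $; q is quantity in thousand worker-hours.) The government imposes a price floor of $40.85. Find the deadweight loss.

In inverse form: demand p = 46 − 0.25q, supply p = 20.04 + 0.8q.
Competitive equilibrium: 46 − 0.25q = 20.04 + 0.8q → q* = 24.7238, p* = 39.819.
At the floor p = 40.85, quantity demanded = (46 − 40.85)/0.25 = 20.6.
Sellers' marginal cost at q' = 20.6: 20.04 + 0.8·20.6 = 36.52.
Δq = 24.7238 − 20.6 = 4.1238; wedge = 40.85 − 36.52 = 4.33.
DWL = ½ × 4.1238 × 4.33 = $8.93 thousand.

$8.93 thousand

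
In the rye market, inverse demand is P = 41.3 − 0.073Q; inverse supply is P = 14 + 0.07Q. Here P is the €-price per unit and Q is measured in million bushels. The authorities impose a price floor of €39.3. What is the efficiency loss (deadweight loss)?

€1911.63 million

Competitive equilibrium: 41.3 − 0.073Q = 14 + 0.07Q → Q* = 190.9091, P* = 27.3636.
At the floor P = 39.3, quantity demanded = (41.3 − 39.3)/0.073 = 27.3973.
Sellers' marginal cost at Q' = 27.3973: 14 + 0.07·27.3973 = 15.9178.
ΔQ = 190.9091 − 27.3973 = 163.5118; wedge = 39.3 − 15.9178 = 23.3822.
The triangle = ½ × 163.5118 × 23.3822 = €1911.63 million.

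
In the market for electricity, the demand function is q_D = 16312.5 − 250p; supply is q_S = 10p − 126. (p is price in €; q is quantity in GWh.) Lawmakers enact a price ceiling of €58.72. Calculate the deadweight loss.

In inverse form: demand p = 65.25 − 0.004q, supply p = 12.6 + 0.1q.
Competitive equilibrium: 65.25 − 0.004q = 12.6 + 0.1q → q* = 506.25, p* = 63.225.
At the ceiling p = 58.72, quantity supplied = (58.72 − 12.6)/0.1 = 461.2.
Willingness to pay at q' = 461.2: 65.25 − 0.004·461.2 = 63.4052.
Δq = 506.25 − 461.2 = 45.05; wedge = 63.4052 − 58.72 = 4.6852.
The triangle = ½ × 45.05 × 4.6852 = €105.53.

€105.53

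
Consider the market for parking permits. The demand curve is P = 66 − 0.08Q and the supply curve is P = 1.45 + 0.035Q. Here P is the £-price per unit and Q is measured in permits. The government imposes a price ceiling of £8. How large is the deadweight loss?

Competitive equilibrium: 66 − 0.08Q = 1.45 + 0.035Q → Q* = 561.3043, P* = 21.0957.
At the ceiling P = 8, quantity supplied = (8 − 1.45)/0.035 = 187.1429.
Willingness to pay at Q' = 187.1429: 66 − 0.08·187.1429 = 51.0286.
ΔQ = 561.3043 − 187.1429 = 374.1614; wedge = 51.0286 − 8 = 43.0286.
Deadweight loss = ½ × 374.1614 × 43.0286 = £8049.82.

£8049.82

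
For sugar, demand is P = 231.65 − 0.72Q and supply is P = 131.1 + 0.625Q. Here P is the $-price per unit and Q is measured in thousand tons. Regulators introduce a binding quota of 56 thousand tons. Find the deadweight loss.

Competitive equilibrium: 231.65 − 0.72Q = 131.1 + 0.625Q → Q* = 74.7584, P* = 177.824.
At Q = 56: demand price = 231.65 − 0.72·56 = 191.33; supply price = 131.1 + 0.625·56 = 166.1.
ΔQ = 74.7584 − 56 = 18.7584; wedge = 191.33 − 166.1 = 25.23.
The triangle = ½ × 18.7584 × 25.23 = $236.64 thousand.

$236.64 thousand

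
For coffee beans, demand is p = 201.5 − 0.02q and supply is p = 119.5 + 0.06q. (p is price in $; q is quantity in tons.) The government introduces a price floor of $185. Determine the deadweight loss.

Competitive equilibrium: 201.5 − 0.02q = 119.5 + 0.06q → q* = 1025, p* = 181.
At the floor p = 185, quantity demanded = (201.5 − 185)/0.02 = 825.
Sellers' marginal cost at q' = 825: 119.5 + 0.06·825 = 169.
Δq = 1025 − 825 = 200; wedge = 185 − 169 = 16.
Deadweight loss = ½ × 200 × 16 = $1600.

$1600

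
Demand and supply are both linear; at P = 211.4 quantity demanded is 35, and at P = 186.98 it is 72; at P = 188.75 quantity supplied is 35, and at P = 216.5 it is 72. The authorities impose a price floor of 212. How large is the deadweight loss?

203.10

Demand slope = (186.98 − 211.4)/(72 − 35) = −0.66, so P = 234.5 − 0.66Q.
Supply slope = (216.5 − 188.75)/(72 − 35) = 0.75, so P = 162.5 + 0.75Q.
Competitive equilibrium: 234.5 − 0.66Q = 162.5 + 0.75Q → Q* = 51.0638, P* = 200.7979.
At the floor P = 212, quantity demanded = (234.5 − 212)/0.66 = 34.0909.
Sellers' marginal cost at Q' = 34.0909: 162.5 + 0.75·34.0909 = 188.0682.
ΔQ = 51.0638 − 34.0909 = 16.9729; wedge = 212 − 188.0682 = 23.9318.
The triangle = ½ × 16.9729 × 23.9318 = 203.10.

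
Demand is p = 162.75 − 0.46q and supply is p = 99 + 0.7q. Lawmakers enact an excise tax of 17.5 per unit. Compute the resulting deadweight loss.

132

Competitive equilibrium: 162.75 − 0.46q = 99 + 0.7q → q* = 54.9569, p* = 137.4698.
With the tax, the buyer price exceeds the seller price by 17.5: (162.75 − 0.46q) − (99 + 0.7q) = 17.5 → q' = 39.8707.
Δq = 54.9569 − 39.8707 = 15.0862; the wedge equals the tax, 17.5.
Deadweight loss = ½ × 15.0862 × 17.5 = 132.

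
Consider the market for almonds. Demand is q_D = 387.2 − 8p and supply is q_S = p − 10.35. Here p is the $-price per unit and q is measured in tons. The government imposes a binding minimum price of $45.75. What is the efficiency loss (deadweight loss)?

In inverse form: demand p = 48.4 − 0.125q, supply p = 10.35 + q.
Competitive equilibrium: 48.4 − 0.125q = 10.35 + q → q* = 33.8222, p* = 44.1722.
At the floor p = 45.75, quantity demanded = (48.4 − 45.75)/0.125 = 21.2.
Sellers' marginal cost at q' = 21.2: 10.35 + 1·21.2 = 31.55.
Δq = 33.8222 − 21.2 = 12.6222; wedge = 45.75 − 31.55 = 14.2.
Welfare loss = ½ × 12.6222 × 14.2 = $89.62.

$89.62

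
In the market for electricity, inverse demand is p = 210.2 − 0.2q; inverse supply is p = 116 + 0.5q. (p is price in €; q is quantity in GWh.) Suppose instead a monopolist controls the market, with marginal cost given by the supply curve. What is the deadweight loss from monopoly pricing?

€313

Competitive equilibrium: 210.2 − 0.2q = 116 + 0.5q → q* = 134.5714, p* = 183.2857.
Marginal revenue: MR = 210.2 − 0.4q. Set MR = MC: 210.2 − 0.4q = 116 + 0.5q → q_m = 104.6667.
Price p_m = 210.2 − 0.2·104.6667 = 189.2667; MC(q_m) = 116 + 0.5·104.6667 = 168.3334.
Competitive q* = 134.5714, so Δq = 29.9047; wedge = 189.2667 − 168.3334 = 20.9333.
The triangle = ½ × 29.9047 × 20.9333 = €313.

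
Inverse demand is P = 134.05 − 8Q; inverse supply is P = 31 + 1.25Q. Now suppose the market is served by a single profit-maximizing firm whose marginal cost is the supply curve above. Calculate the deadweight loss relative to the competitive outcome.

Competitive equilibrium: 134.05 − 8Q = 31 + 1.25Q → Q* = 11.1405, P* = 44.9257.
Marginal revenue: MR = 134.05 − 16Q. Set MR = MC: 134.05 − 16Q = 31 + 1.25Q → Q_m = 5.9739.
Price P_m = 134.05 − 8·5.9739 = 86.2588; MC(Q_m) = 31 + 1.25·5.9739 = 38.4674.
Competitive Q* = 11.1405, so ΔQ = 5.1666; wedge = 86.2588 − 38.4674 = 47.7914.
DWL = ½ × 5.1666 × 47.7914 = 123.46.

123.46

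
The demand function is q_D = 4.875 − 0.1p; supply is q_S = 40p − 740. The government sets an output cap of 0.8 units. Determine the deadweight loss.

24.65

In inverse form: demand p = 48.75 − 10q, supply p = 18.5 + 0.025q.
Competitive equilibrium: 48.75 − 10q = 18.5 + 0.025q → q* = 3.0175, p* = 18.5754.
At q = 0.8: demand price = 48.75 − 10·0.8 = 40.75; supply price = 18.5 + 0.025·0.8 = 18.52.
Δq = 3.0175 − 0.8 = 2.2175; wedge = 40.75 − 18.52 = 22.23.
Welfare loss = ½ × 2.2175 × 22.23 = 24.65.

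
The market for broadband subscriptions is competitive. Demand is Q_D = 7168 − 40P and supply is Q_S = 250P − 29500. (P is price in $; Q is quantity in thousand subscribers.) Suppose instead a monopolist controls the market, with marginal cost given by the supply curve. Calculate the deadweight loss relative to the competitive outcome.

$13841 thousand

In inverse form: demand P = 179.2 − 0.025Q, supply P = 118 + 0.004Q.
Competitive equilibrium: 179.2 − 0.025Q = 118 + 0.004Q → Q* = 2110.34483, P* = 126.44138.
Marginal revenue: MR = 179.2 − 0.05Q. Set MR = MC: 179.2 − 0.05Q = 118 + 0.004Q → Q_m = 1133.33333.
Price P_m = 179.2 − 0.025·1133.33333 = 150.86667; MC(Q_m) = 118 + 0.004·1133.33333 = 122.53333.
Competitive Q* = 2110.34483, so ΔQ = 977.0115; wedge = 150.86667 − 122.53333 = 28.33334.
The triangle = ½ × 977.0115 × 28.33334 = $13841 thousand.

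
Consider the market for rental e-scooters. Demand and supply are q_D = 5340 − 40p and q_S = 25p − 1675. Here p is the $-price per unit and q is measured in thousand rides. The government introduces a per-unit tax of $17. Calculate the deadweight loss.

In inverse form: demand p = 133.5 − 0.025q, supply p = 67 + 0.04q.
Competitive equilibrium: 133.5 − 0.025q = 67 + 0.04q → q* = 1023.0769, p* = 107.9231.
With the tax, the buyer price exceeds the seller price by 17: (133.5 − 0.025q) − (67 + 0.04q) = 17 → q' = 761.5385.
Δq = 1023.0769 − 761.5385 = 261.5384; the wedge equals the tax, 17.
DWL = ½ × 261.5384 × 17 = $2223.08 thousand.

$2223.08 thousand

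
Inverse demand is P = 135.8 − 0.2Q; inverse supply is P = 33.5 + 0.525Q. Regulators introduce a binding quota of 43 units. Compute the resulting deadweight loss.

Competitive equilibrium: 135.8 − 0.2Q = 33.5 + 0.525Q → Q* = 141.1034, P* = 107.5793.
At Q = 43: demand price = 135.8 − 0.2·43 = 127.2; supply price = 33.5 + 0.525·43 = 56.075.
ΔQ = 141.1034 − 43 = 98.1034; wedge = 127.2 − 56.075 = 71.125.
The triangle = ½ × 98.1034 × 71.125 = 3488.80.

3488.80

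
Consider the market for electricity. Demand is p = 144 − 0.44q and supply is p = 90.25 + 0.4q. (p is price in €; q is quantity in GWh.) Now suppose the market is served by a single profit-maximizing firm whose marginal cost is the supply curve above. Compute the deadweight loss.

€203.20

Competitive equilibrium: 144 − 0.44q = 90.25 + 0.4q → q* = 63.9881, p* = 115.8452.
Marginal revenue: MR = 144 − 0.88q. Set MR = MC: 144 − 0.88q = 90.25 + 0.4q → q_m = 41.9922.
Price p_m = 144 − 0.44·41.9922 = 125.5234; MC(q_m) = 90.25 + 0.4·41.9922 = 107.0469.
Competitive q* = 63.9881, so Δq = 21.9959; wedge = 125.5234 − 107.0469 = 18.4765.
The triangle = ½ × 21.9959 × 18.4765 = €203.20.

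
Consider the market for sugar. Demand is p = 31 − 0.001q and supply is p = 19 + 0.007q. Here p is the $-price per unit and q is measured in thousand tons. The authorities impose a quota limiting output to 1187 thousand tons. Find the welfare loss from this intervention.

$391.876 thousand

Competitive equilibrium: 31 − 0.001q = 19 + 0.007q → q* = 1500, p* = 29.5.
At q = 1187: demand price = 31 − 0.001·1187 = 29.813; supply price = 19 + 0.007·1187 = 27.309.
Δq = 1500 − 1187 = 313; wedge = 29.813 − 27.309 = 2.504.
The triangle = ½ × 313 × 2.504 = $391.876 thousand.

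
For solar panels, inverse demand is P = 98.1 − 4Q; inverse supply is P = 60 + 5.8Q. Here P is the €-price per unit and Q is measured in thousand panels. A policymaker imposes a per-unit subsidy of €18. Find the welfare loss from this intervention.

€16.53 thousand

Competitive equilibrium: 98.1 − 4Q = 60 + 5.8Q → Q* = 3.8878, P* = 82.549.
The subsidy lowers effective supply by 18: P = 42 + 5.8Q.
New quantity: 98.1 − 4Q = 42 + 5.8Q → Q' = 5.7245.
Overproduction ΔQ = 5.7245 − 3.8878 = 1.8367; wedge = subsidy = 18.
Welfare loss = ½ × 1.8367 × 18 = €16.53 thousand.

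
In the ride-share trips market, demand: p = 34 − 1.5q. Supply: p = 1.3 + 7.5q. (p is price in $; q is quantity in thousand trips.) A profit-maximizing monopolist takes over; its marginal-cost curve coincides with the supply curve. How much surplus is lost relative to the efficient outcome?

Competitive equilibrium: 34 − 1.5q = 1.3 + 7.5q → q* = 3.6333, p* = 28.55.
Marginal revenue: MR = 34 − 3q. Set MR = MC: 34 − 3q = 1.3 + 7.5q → q_m = 3.1143.
Price p_m = 34 − 1.5·3.1143 = 29.3286; MC(q_m) = 1.3 + 7.5·3.1143 = 24.6573.
Competitive q* = 3.6333, so Δq = 0.519; wedge = 29.3286 − 24.6573 = 4.6713.
Welfare loss = ½ × 0.519 × 4.6713 = $1.21 thousand.

$1.21 thousand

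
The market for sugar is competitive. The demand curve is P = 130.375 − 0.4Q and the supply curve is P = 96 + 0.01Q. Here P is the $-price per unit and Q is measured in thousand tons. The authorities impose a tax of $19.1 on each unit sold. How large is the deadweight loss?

$444.89 thousand

Competitive equilibrium: 130.375 − 0.4Q = 96 + 0.01Q → Q* = 83.8415, P* = 96.8384.
With the tax, the buyer price exceeds the seller price by 19.1: (130.375 − 0.4Q) − (96 + 0.01Q) = 19.1 → Q' = 37.2561.
ΔQ = 83.8415 − 37.2561 = 46.5854; the wedge equals the tax, 19.1.
Deadweight loss = ½ × 46.5854 × 19.1 = $444.89 thousand.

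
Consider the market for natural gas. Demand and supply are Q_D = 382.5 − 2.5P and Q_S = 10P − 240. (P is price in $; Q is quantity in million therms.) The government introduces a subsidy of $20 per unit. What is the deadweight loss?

$400 million

In inverse form: demand P = 153 − 0.4Q, supply P = 24 + 0.1Q.
Competitive equilibrium: 153 − 0.4Q = 24 + 0.1Q → Q* = 258, P* = 49.8.
The subsidy lowers effective supply by 20: P = 4 + 0.1Q.
New quantity: 153 − 0.4Q = 4 + 0.1Q → Q' = 298.
Overproduction ΔQ = 298 − 258 = 40; wedge = subsidy = 20.
The triangle = ½ × 40 × 20 = $400 million.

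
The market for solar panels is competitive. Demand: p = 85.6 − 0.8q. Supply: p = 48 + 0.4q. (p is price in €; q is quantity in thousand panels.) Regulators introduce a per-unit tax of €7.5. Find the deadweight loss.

€23.44 thousand

Competitive equilibrium: 85.6 − 0.8q = 48 + 0.4q → q* = 31.3333, p* = 60.5333.
With the tax, the buyer price exceeds the seller price by 7.5: (85.6 − 0.8q) − (48 + 0.4q) = 7.5 → q' = 25.0833.
Δq = 31.3333 − 25.0833 = 6.25; the wedge equals the tax, 7.5.
The triangle = ½ × 6.25 × 7.5 = €23.44 thousand.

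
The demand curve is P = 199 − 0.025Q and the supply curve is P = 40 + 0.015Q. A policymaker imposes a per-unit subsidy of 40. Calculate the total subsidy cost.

Competitive equilibrium: 199 − 0.025Q = 40 + 0.015Q → Q* = 3975, P* = 99.625.
The subsidy lowers effective supply by 40: P = 0 + 0.015Q.
New quantity: 199 − 0.025Q = 0 + 0.015Q → Q' = 4975.
Total subsidy cost = 40 × 4975 = 199000.

199000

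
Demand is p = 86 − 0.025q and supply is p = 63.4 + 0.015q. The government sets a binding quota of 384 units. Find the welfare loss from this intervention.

Competitive equilibrium: 86 − 0.025q = 63.4 + 0.015q → q* = 565, p* = 71.875.
At q = 384: demand price = 86 − 0.025·384 = 76.4; supply price = 63.4 + 0.015·384 = 69.16.
Δq = 565 − 384 = 181; wedge = 76.4 − 69.16 = 7.24.
DWL = ½ × 181 × 7.24 = 655.22.

655.22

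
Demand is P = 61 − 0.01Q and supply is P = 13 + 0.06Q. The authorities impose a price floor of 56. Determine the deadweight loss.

1207.14

Competitive equilibrium: 61 − 0.01Q = 13 + 0.06Q → Q* = 685.7143, P* = 54.1429.
At the floor P = 56, quantity demanded = (61 − 56)/0.01 = 500.
Sellers' marginal cost at Q' = 500: 13 + 0.06·500 = 43.
ΔQ = 685.7143 − 500 = 185.7143; wedge = 56 − 43 = 13.
Deadweight loss = ½ × 185.7143 × 13 = 1207.14.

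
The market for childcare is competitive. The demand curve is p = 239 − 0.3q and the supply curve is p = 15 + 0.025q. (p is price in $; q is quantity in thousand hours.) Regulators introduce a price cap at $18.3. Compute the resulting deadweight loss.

Competitive equilibrium: 239 − 0.3q = 15 + 0.025q → q* = 689.2308, p* = 32.2308.
At the ceiling p = 18.3, quantity supplied = (18.3 − 15)/0.025 = 132.
Willingness to pay at q' = 132: 239 − 0.3·132 = 199.4.
Δq = 689.2308 − 132 = 557.2308; wedge = 199.4 − 18.3 = 181.1.
Welfare loss = ½ × 557.2308 × 181.1 = $50457.25 thousand.

$50457.25 thousand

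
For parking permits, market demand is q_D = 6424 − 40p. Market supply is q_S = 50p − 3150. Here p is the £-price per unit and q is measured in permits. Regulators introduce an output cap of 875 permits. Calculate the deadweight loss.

£37668.34

In inverse form: demand p = 160.6 − 0.025q, supply p = 63 + 0.02q.
Competitive equilibrium: 160.6 − 0.025q = 63 + 0.02q → q* = 2168.8889, p* = 106.3778.
At q = 875: demand price = 160.6 − 0.025·875 = 138.725; supply price = 63 + 0.02·875 = 80.5.
Δq = 2168.8889 − 875 = 1293.8889; wedge = 138.725 − 80.5 = 58.225.
Deadweight loss = ½ × 1293.8889 × 58.225 = £37668.34.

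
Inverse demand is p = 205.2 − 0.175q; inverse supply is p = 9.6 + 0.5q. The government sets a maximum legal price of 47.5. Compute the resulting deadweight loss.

Competitive equilibrium: 205.2 − 0.175q = 9.6 + 0.5q → q* = 289.7778, p* = 154.4889.
At the ceiling p = 47.5, quantity supplied = (47.5 − 9.6)/0.5 = 75.8.
Willingness to pay at q' = 75.8: 205.2 − 0.175·75.8 = 191.935.
Δq = 289.7778 − 75.8 = 213.9778; wedge = 191.935 − 47.5 = 144.435.
The triangle = ½ × 213.9778 × 144.435 = 15452.94.

15452.94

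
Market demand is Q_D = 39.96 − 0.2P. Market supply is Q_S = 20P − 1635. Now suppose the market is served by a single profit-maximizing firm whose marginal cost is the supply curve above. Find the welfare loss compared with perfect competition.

In inverse form: demand P = 199.8 − 5Q, supply P = 81.75 + 0.05Q.
Competitive equilibrium: 199.8 − 5Q = 81.75 + 0.05Q → Q* = 23.3762, P* = 82.9188.
Marginal revenue: MR = 199.8 − 10Q. Set MR = MC: 199.8 − 10Q = 81.75 + 0.05Q → Q_m = 11.7463.
Price P_m = 199.8 − 5·11.7463 = 141.0685; MC(Q_m) = 81.75 + 0.05·11.7463 = 82.3373.
Competitive Q* = 23.3762, so ΔQ = 11.6299; wedge = 141.0685 − 82.3373 = 58.7312.
The triangle = ½ × 11.6299 × 58.7312 = 341.52.

341.52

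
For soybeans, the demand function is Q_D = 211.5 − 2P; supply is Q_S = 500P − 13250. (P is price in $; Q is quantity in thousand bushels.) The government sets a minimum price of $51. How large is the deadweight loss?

$587.22 thousand

In inverse form: demand P = 105.75 − 0.5Q, supply P = 26.5 + 0.002Q.
Competitive equilibrium: 105.75 − 0.5Q = 26.5 + 0.002Q → Q* = 157.8685, P* = 26.8157.
At the floor P = 51, quantity demanded = (105.75 − 51)/0.5 = 109.5.
Sellers' marginal cost at Q' = 109.5: 26.5 + 0.002·109.5 = 26.719.
ΔQ = 157.8685 − 109.5 = 48.3685; wedge = 51 − 26.719 = 24.281.
Welfare loss = ½ × 48.3685 × 24.281 = $587.22 thousand.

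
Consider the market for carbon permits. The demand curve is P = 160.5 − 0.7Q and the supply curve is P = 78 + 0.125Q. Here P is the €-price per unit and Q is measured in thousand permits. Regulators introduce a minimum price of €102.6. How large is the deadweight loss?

€123.25 thousand

Competitive equilibrium: 160.5 − 0.7Q = 78 + 0.125Q → Q* = 100, P* = 90.5.
At the floor P = 102.6, quantity demanded = (160.5 − 102.6)/0.7 = 82.7143.
Sellers' marginal cost at Q' = 82.7143: 78 + 0.125·82.7143 = 88.3393.
ΔQ = 100 − 82.7143 = 17.2857; wedge = 102.6 − 88.3393 = 14.2607.
DWL = ½ × 17.2857 × 14.2607 = €123.25 thousand.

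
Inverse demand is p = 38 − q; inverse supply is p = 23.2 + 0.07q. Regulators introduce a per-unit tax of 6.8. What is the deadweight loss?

Competitive equilibrium: 38 − q = 23.2 + 0.07q → q* = 13.8318, p* = 24.1682.
With the tax, the buyer price exceeds the seller price by 6.8: (38 − q) − (23.2 + 0.07q) = 6.8 → q' = 7.4766.
Δq = 13.8318 − 7.4766 = 6.3552; the wedge equals the tax, 6.8.
The triangle = ½ × 6.3552 × 6.8 = 21.61.

21.61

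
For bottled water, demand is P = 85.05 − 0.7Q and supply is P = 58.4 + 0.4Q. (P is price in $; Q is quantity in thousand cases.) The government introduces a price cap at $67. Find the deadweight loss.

Competitive equilibrium: 85.05 − 0.7Q = 58.4 + 0.4Q → Q* = 24.2273, P* = 68.0909.
At the ceiling P = 67, quantity supplied = (67 − 58.4)/0.4 = 21.5.
Willingness to pay at Q' = 21.5: 85.05 − 0.7·21.5 = 70.
ΔQ = 24.2273 − 21.5 = 2.7273; wedge = 70 − 67 = 3.
Welfare loss = ½ × 2.7273 × 3 = $4.09 thousand.

$4.09 thousand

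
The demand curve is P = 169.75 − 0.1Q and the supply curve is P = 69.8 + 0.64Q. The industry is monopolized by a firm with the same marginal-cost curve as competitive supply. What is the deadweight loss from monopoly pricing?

Competitive equilibrium: 169.75 − 0.1Q = 69.8 + 0.64Q → Q* = 135.0676, P* = 156.2432.
Marginal revenue: MR = 169.75 − 0.2Q. Set MR = MC: 169.75 − 0.2Q = 69.8 + 0.64Q → Q_m = 118.9881.
Price P_m = 169.75 − 0.1·118.9881 = 157.8512; MC(Q_m) = 69.8 + 0.64·118.9881 = 145.9524.
Competitive Q* = 135.0676, so ΔQ = 16.0795; wedge = 157.8512 − 145.9524 = 11.8988.
DWL = ½ × 16.0795 × 11.8988 = 95.66.

95.66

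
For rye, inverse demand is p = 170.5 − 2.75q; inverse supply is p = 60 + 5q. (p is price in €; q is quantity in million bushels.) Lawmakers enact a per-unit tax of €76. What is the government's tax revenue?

€338.32 million

Competitive equilibrium: 170.5 − 2.75q = 60 + 5q → q* = 14.2581, p* = 131.2903.
With the tax, the buyer price exceeds the seller price by 76: (170.5 − 2.75q) − (60 + 5q) = 76 → q' = 4.4516.
Tax revenue = 76 × 4.4516 = €338.32 million.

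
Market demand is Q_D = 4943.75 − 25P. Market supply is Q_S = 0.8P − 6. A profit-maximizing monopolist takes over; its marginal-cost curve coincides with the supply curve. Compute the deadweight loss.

In inverse form: demand P = 197.75 − 0.04Q, supply P = 7.5 + 1.25Q.
Competitive equilibrium: 197.75 − 0.04Q = 7.5 + 1.25Q → Q* = 147.4806, P* = 191.8508.
Marginal revenue: MR = 197.75 − 0.08Q. Set MR = MC: 197.75 − 0.08Q = 7.5 + 1.25Q → Q_m = 143.0451.
Price P_m = 197.75 − 0.04·143.0451 = 192.0282; MC(Q_m) = 7.5 + 1.25·143.0451 = 186.3064.
Competitive Q* = 147.4806, so ΔQ = 4.4355; wedge = 192.0282 − 186.3064 = 5.7218.
The triangle = ½ × 4.4355 × 5.7218 = 12.69.

12.69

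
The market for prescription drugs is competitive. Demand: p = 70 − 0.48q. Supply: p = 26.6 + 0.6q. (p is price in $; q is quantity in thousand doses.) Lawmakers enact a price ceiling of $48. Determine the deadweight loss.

Competitive equilibrium: 70 − 0.48q = 26.6 + 0.6q → q* = 40.1852, p* = 50.7111.
At the ceiling p = 48, quantity supplied = (48 − 26.6)/0.6 = 35.6667.
Willingness to pay at q' = 35.6667: 70 − 0.48·35.6667 = 52.88.
Δq = 40.1852 − 35.6667 = 4.5185; wedge = 52.88 − 48 = 4.88.
Deadweight loss = ½ × 4.5185 × 4.88 = $11.03 thousand.

$11.03 thousand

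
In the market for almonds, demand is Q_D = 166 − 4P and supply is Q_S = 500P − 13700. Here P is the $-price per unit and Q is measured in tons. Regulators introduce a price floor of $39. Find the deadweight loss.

In inverse form: demand P = 41.5 − 0.25Q, supply P = 27.4 + 0.002Q.
Competitive equilibrium: 41.5 − 0.25Q = 27.4 + 0.002Q → Q* = 55.9524, P* = 27.5119.
At the floor P = 39, quantity demanded = (41.5 − 39)/0.25 = 10.
Sellers' marginal cost at Q' = 10: 27.4 + 0.002·10 = 27.42.
ΔQ = 55.9524 − 10 = 45.9524; wedge = 39 − 27.42 = 11.58.
The triangle = ½ × 45.9524 × 11.58 = $266.06.

$266.06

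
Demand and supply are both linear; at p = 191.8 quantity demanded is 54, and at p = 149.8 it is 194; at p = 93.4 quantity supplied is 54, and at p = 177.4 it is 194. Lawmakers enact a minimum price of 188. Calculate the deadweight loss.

Demand slope = (149.8 − 191.8)/(194 − 54) = −0.3, so p = 208 − 0.3q.
Supply slope = (177.4 − 93.4)/(194 − 54) = 0.6, so p = 61 + 0.6q.
Competitive equilibrium: 208 − 0.3q = 61 + 0.6q → q* = 163.3333, p* = 159.
At the floor p = 188, quantity demanded = (208 − 188)/0.3 = 66.6667.
Sellers' marginal cost at q' = 66.6667: 61 + 0.6·66.6667 = 101.
Δq = 163.3333 − 66.6667 = 96.6666; wedge = 188 − 101 = 87.
Deadweight loss = ½ × 96.6666 × 87 = 4205.

4205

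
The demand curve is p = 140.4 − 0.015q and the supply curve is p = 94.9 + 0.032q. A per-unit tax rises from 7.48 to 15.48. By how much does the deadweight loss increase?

Competitive equilibrium: 140.4 − 0.015q = 94.9 + 0.032q → q* = 968.0851, p* = 125.8787.
For a per-unit tax t: Δq = t/0.047, so DWL = ½·t·(t/0.047) = t²/0.094.
At t = 7.48: DWL = 595.217. At t = 15.48: DWL = 2549.26.
Increase = 2549.26 − 595.217 = 1954.04.

1954.04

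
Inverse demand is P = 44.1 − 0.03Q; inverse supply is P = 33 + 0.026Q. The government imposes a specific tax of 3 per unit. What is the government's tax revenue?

433.93

Competitive equilibrium: 44.1 − 0.03Q = 33 + 0.026Q → Q* = 198.2143, P* = 38.1536.
With the tax, the buyer price exceeds the seller price by 3: (44.1 − 0.03Q) − (33 + 0.026Q) = 3 → Q' = 144.6429.
Tax revenue = 3 × 144.6429 = 433.93.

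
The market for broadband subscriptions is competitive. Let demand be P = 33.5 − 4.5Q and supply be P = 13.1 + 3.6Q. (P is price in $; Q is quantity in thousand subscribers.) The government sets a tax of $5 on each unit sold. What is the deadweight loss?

Competitive equilibrium: 33.5 − 4.5Q = 13.1 + 3.6Q → Q* = 2.5185, P* = 22.1667.
With the tax, the buyer price exceeds the seller price by 5: (33.5 − 4.5Q) − (13.1 + 3.6Q) = 5 → Q' = 1.9012.
ΔQ = 2.5185 − 1.9012 = 0.6173; the wedge equals the tax, 5.
The triangle = ½ × 0.6173 × 5 = $1.54 thousand.

$1.54 thousand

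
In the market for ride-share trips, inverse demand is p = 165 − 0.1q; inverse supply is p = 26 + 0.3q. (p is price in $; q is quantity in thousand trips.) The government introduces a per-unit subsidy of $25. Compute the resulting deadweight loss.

Competitive equilibrium: 165 − 0.1q = 26 + 0.3q → q* = 347.5, p* = 130.25.
The subsidy lowers effective supply by 25: p = 1 + 0.3q.
New quantity: 165 − 0.1q = 1 + 0.3q → q' = 410.
Overproduction Δq = 410 − 347.5 = 62.5; wedge = subsidy = 25.
The triangle = ½ × 62.5 × 25 = $781.25 thousand.

$781.25 thousand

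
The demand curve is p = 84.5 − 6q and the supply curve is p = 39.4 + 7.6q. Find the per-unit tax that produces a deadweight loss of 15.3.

20.4

Competitive equilibrium: 84.5 − 6q = 39.4 + 7.6q → q* = 3.3162, p* = 64.6029.
A tax t gives Δq = t/13.6 and wedge t, so DWL = t²/27.2.
t²/27.2 = 15.3 → t² = 416.16 → t = 20.4.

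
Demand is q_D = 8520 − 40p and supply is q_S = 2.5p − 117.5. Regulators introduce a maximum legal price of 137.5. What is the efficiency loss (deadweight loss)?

5739

In inverse form: demand p = 213 − 0.025q, supply p = 47 + 0.4q.
Competitive equilibrium: 213 − 0.025q = 47 + 0.4q → q* = 390.5882, p* = 203.2353.
At the ceiling p = 137.5, quantity supplied = (137.5 − 47)/0.4 = 226.25.
Willingness to pay at q' = 226.25: 213 − 0.025·226.25 = 207.3438.
Δq = 390.5882 − 226.25 = 164.3382; wedge = 207.3438 − 137.5 = 69.8438.
DWL = ½ × 164.3382 × 69.8438 = 5739.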